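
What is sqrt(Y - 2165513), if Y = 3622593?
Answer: 2*sqrt(364270) ≈ 1207.1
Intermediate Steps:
sqrt(Y - 2165513) = sqrt(3622593 - 2165513) = sqrt(1457080) = 2*sqrt(364270)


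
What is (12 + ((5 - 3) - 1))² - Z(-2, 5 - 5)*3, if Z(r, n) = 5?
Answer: 154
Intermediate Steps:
(12 + ((5 - 3) - 1))² - Z(-2, 5 - 5)*3 = (12 + ((5 - 3) - 1))² - 5*3 = (12 + (2 - 1))² - 1*15 = (12 + 1)² - 15 = 13² - 15 = 169 - 15 = 154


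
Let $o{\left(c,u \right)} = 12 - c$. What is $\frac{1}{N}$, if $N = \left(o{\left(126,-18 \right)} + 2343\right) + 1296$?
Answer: $\frac{1}{3525} \approx 0.00028369$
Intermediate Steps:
$N = 3525$ ($N = \left(\left(12 - 126\right) + 2343\right) + 1296 = \left(-114 + 2343\right) + 1296 = 2229 + 1296 = 3525$)
$\frac{1}{N} = \frac{1}{3525}$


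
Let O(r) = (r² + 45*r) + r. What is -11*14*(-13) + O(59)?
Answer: 8197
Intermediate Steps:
O(r) = r² + 46*r
-11*14*(-13) + O(59) = -11*14*(-13) + 59*(46 + 59) = -154*(-13) + 59*105 = 2002 + 6195 = 8197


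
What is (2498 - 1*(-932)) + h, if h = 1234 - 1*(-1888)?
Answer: 6552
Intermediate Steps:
h = 3122 (h = 1234 + 1888 = 3122)
(2498 - 1*(-932)) + h = (2498 - 1*(-932)) + 3122 = (2498 + 932) + 3122 = 3430 + 3122 = 6552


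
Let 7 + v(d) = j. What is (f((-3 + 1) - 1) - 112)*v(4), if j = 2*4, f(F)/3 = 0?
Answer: -112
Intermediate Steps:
f(F) = 0 (f(F) = 3*0 = 0)
j = 8
v(d) = 1 (v(d) = -7 + 8 = 1)
(f((-3 + 1) - 1) - 112)*v(4) = (0 - 112)*1 = -112*1 = -112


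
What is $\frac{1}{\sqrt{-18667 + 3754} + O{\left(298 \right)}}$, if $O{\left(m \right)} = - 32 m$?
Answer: $- \frac{9536}{90950209} - \frac{3 i \sqrt{1657}}{90950209} \approx -0.00010485 - 1.3427 \cdot 10^{-6} i$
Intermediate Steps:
$\frac{1}{\sqrt{-18667 + 3754} + O{\left(298 \right)}} = \frac{1}{\sqrt{-18667 + 3754} - 9536} = \frac{1}{\sqrt{-14913} - 9536} = \frac{1}{3 i \sqrt{1657} - 9536} = \frac{1}{-9536 + 3 i \sqrt{1657}}$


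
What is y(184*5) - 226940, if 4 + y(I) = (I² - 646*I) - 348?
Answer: 24788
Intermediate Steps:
y(I) = -352 + I² - 646*I (y(I) = -4 + ((I² - 646*I) - 348) = -4 + (-348 + I² - 646*I) = -352 + I² - 646*I)
y(184*5) - 226940 = (-352 + (184*5)² - 118864*5) - 226940 = (-352 + 920² - 646*920) - 226940 = (-352 + 846400 - 594320) - 226940 = 251728 - 226940 = 24788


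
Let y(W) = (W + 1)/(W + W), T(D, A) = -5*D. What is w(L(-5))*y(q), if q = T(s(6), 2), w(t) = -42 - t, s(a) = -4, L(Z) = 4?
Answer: -483/20 ≈ -24.150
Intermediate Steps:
q = 20 (q = -5*(-4) = 20)
y(W) = (1 + W)/(2*W) (y(W) = (1 + W)/((2*W)) = (1 + W)*(1/(2*W)) = (1 + W)/(2*W))
w(L(-5))*y(q) = (-42 - 1*4)*((½)*(1 + 20)/20) = (-42 - 4)*((½)*(1/20)*21) = -46*21/40 = -483/20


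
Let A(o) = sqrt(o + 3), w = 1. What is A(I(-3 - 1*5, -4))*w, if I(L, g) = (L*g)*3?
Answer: 3*sqrt(11) ≈ 9.9499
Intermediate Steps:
I(L, g) = 3*L*g
A(o) = sqrt(3 + o)
A(I(-3 - 1*5, -4))*w = sqrt(3 + 3*(-3 - 1*5)*(-4))*1 = sqrt(3 + 3*(-3 - 5)*(-4))*1 = sqrt(3 + 3*(-8)*(-4))*1 = sqrt(3 + 96)*1 = sqrt(99)*1 = (3*sqrt(11))*1 = 3*sqrt(11)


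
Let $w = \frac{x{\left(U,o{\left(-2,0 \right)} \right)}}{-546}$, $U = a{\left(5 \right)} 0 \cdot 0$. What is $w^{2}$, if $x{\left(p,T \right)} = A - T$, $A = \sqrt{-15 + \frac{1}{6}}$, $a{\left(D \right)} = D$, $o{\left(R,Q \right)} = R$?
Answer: $\frac{\left(12 + i \sqrt{534}\right)^{2}}{10732176} \approx -3.6339 \cdot 10^{-5} + 5.1677 \cdot 10^{-5} i$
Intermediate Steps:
$A = \frac{i \sqrt{534}}{6}$ ($A = \sqrt{-15 + \frac{1}{6}} = \sqrt{- \frac{89}{6}} = \frac{i \sqrt{534}}{6} \approx 3.8514 i$)
$U = 0$ ($U = 5 \cdot 0 \cdot 0 = 0 \cdot 0 = 0$)
$x{\left(p,T \right)} = - T + \frac{i \sqrt{534}}{6}$ ($x{\left(p,T \right)} = \frac{i \sqrt{534}}{6} - T = - T + \frac{i \sqrt{534}}{6}$)
$w = - \frac{1}{273} - \frac{i \sqrt{534}}{3276}$ ($w = \frac{\left(-1\right) \left(-2\right) + \frac{i \sqrt{534}}{6}}{-546} = \left(2 + \frac{i \sqrt{534}}{6}\right) \left(- \frac{1}{546}\right) = - \frac{1}{273} - \frac{i \sqrt{534}}{3276} \approx -0.003663 - 0.0070539 i$)
$w^{2} = \left(- \frac{1}{273} - \frac{i \sqrt{534}}{3276}\right)^{2}$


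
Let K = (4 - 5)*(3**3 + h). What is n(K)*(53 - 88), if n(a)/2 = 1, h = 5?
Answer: -70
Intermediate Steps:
K = -32 (K = (4 - 5)*(3**3 + 5) = -(27 + 5) = -1*32 = -32)
n(a) = 2 (n(a) = 2*1 = 2)
n(K)*(53 - 88) = 2*(53 - 88) = 2*(-35) = -70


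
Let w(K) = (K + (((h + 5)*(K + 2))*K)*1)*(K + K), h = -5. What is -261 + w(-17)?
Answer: 317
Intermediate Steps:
w(K) = 2*K² (w(K) = (K + (((-5 + 5)*(K + 2))*K)*1)*(K + K) = (K + ((0*(2 + K))*K)*1)*(2*K) = (K + (0*K)*1)*(2*K) = (K + 0*1)*(2*K) = (K + 0)*(2*K) = K*(2*K) = 2*K²)
-261 + w(-17) = -261 + 2*(-17)² = -261 + 2*289 = -261 + 578 = 317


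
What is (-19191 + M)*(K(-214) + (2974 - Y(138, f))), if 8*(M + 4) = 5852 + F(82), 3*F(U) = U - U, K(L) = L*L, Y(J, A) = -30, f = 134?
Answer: -901018800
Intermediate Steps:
K(L) = L²
F(U) = 0 (F(U) = (U - U)/3 = (⅓)*0 = 0)
M = 1455/2 (M = -4 + (5852 + 0)/8 = -4 + (⅛)*5852 = -4 + 1463/2 = 1455/2 ≈ 727.50)
(-19191 + M)*(K(-214) + (2974 - Y(138, f))) = (-19191 + 1455/2)*((-214)² + (2974 - 1*(-30))) = -36927*(45796 + (2974 + 30))/2 = -36927*(45796 + 3004)/2 = -36927/2*48800 = -901018800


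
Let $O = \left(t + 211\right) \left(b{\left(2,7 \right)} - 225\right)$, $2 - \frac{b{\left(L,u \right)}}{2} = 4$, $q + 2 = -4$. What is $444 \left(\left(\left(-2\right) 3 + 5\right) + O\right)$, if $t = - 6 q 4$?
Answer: $-36095424$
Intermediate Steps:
$q = -6$ ($q = -2 - 4 = -6$)
$b{\left(L,u \right)} = -4$ ($b{\left(L,u \right)} = 4 - 8 = -4$)
$t = 144$ ($t = \left(-6\right) \left(-6\right) 4 = 36 \cdot 4 = 144$)
$O = -81295$ ($O = \left(144 + 211\right) \left(-4 - 225\right) = 355 \left(-229\right) = -81295$)
$444 \left(\left(\left(-2\right) 3 + 5\right) + O\right) = 444 \left(\left(\left(-2\right) 3 + 5\right) - 81295\right) = 444 \left(\left(-6 + 5\right) - 81295\right) = 444 \left(-1 - 81295\right) = 444 \left(-81296\right) = -36095424$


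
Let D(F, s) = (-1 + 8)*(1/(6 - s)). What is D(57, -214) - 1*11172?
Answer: -2457833/220 ≈ -11172.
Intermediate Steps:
D(F, s) = 7/(6 - s)
D(57, -214) - 1*11172 = -7/(-6 - 214) - 1*11172 = -7/(-220) - 11172 = -7*(-1/220) - 11172 = 7/220 - 11172 = -2457833/220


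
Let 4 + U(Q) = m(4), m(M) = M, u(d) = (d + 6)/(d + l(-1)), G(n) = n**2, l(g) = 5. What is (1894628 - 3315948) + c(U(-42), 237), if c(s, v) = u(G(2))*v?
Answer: -4263170/3 ≈ -1.4211e+6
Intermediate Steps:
u(d) = (6 + d)/(5 + d) (u(d) = (d + 6)/(d + 5) = (6 + d)/(5 + d))
U(Q) = 0 (U(Q) = -4 + 4 = 0)
c(s, v) = 10*v/9 (c(s, v) = ((6 + 2**2)/(5 + 2**2))*v = ((6 + 4)/(5 + 4))*v = (10/9)*v = ((1/9)*10)*v = 10*v/9)
(1894628 - 3315948) + c(U(-42), 237) = (1894628 - 3315948) + (10/9)*237 = -1421320 + 790/3 = -4263170/3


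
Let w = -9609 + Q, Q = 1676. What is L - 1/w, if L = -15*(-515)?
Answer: 61282426/7933 ≈ 7725.0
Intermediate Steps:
w = -7933 (w = -9609 + 1676 = -7933)
L = 7725
L - 1/w = 7725 - 1/(-7933) = 7725 - 1*(-1/7933) = 7725 + 1/7933 = 61282426/7933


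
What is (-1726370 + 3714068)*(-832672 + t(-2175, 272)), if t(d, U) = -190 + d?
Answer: -1659801374826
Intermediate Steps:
(-1726370 + 3714068)*(-832672 + t(-2175, 272)) = (-1726370 + 3714068)*(-832672 + (-190 - 2175)) = 1987698*(-832672 - 2365) = 1987698*(-835037) = -1659801374826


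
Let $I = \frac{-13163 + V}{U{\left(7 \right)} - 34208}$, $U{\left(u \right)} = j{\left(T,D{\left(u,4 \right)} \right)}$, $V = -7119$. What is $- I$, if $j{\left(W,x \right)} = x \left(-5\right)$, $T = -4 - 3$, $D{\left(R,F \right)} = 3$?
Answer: $- \frac{20282}{34223} \approx -0.59264$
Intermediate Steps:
$T = -7$ ($T = -4 - 3 = -7$)
$j{\left(W,x \right)} = - 5 x$
$U{\left(u \right)} = -15$ ($U{\left(u \right)} = \left(-5\right) 3 = -15$)
$I = \frac{20282}{34223}$ ($I = \frac{-13163 - 7119}{-15 - 34208} = - \frac{20282}{-34223} = \left(-20282\right) \left(- \frac{1}{34223}\right) = \frac{20282}{34223} \approx 0.59264$)
$- I = \left(-1\right) \frac{20282}{34223} = - \frac{20282}{34223}$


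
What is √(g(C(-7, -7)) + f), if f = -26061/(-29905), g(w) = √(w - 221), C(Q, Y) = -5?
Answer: √(779354205 + 894309025*I*√226)/29905 ≈ 2.8222 + 2.6634*I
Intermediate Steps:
g(w) = √(-221 + w)
f = 26061/29905 (f = -26061*(-1/29905) = 26061/29905 ≈ 0.87146)
√(g(C(-7, -7)) + f) = √(√(-221 - 5) + 26061/29905) = √(√(-226) + 26061/29905) = √(I*√226 + 26061/29905) = √(26061/29905 + I*√226)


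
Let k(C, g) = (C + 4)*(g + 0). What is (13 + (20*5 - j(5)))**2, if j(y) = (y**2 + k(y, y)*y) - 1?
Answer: 18496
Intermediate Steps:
k(C, g) = g*(4 + C) (k(C, g) = (4 + C)*g = g*(4 + C))
j(y) = -1 + y**2 + y**2*(4 + y) (j(y) = (y**2 + (y*(4 + y))*y) - 1 = (y**2 + y**2*(4 + y)) - 1 = -1 + y**2 + y**2*(4 + y))
(13 + (20*5 - j(5)))**2 = (13 + (20*5 - (-1 + 5**3 + 5*5**2)))**2 = (13 + (100 - (-1 + 125 + 5*25)))**2 = (13 + (100 - (-1 + 125 + 125)))**2 = (13 + (100 - 1*249))**2 = (13 + (100 - 249))**2 = (13 - 149)**2 = (-136)**2 = 18496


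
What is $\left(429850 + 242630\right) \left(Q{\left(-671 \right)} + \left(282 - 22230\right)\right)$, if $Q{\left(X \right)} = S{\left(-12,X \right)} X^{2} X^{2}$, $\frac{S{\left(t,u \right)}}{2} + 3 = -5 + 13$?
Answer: $1363230984943517760$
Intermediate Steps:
$S{\left(t,u \right)} = 10$ ($S{\left(t,u \right)} = -6 + 2 \left(-5 + 13\right) = -6 + 2 \cdot 8 = -6 + 16 = 10$)
$Q{\left(X \right)} = 10 X^{4}$ ($Q{\left(X \right)} = 10 X^{2} X^{2} = 10 X^{4}$)
$\left(429850 + 242630\right) \left(Q{\left(-671 \right)} + \left(282 - 22230\right)\right) = \left(429850 + 242630\right) \left(10 \left(-671\right)^{4} + \left(282 - 22230\right)\right) = 672480 \left(10 \cdot 202716958081 + \left(282 - 22230\right)\right) = 672480 \left(2027169580810 - 21948\right) = 672480 \cdot 2027169558862 = 1363230984943517760$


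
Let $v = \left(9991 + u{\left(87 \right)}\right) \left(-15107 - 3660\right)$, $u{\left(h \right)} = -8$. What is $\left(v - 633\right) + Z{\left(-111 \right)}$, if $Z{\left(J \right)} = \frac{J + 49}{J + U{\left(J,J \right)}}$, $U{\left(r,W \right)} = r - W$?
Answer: $- \frac{20796026872}{111} \approx -1.8735 \cdot 10^{8}$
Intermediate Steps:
$v = -187350961$ ($v = \left(9991 - 8\right) \left(-15107 - 3660\right) = 9983 \left(-18767\right) = -187350961$)
$Z{\left(J \right)} = \frac{49 + J}{J}$ ($Z{\left(J \right)} = \frac{J + 49}{J + \left(J - J\right)} = \frac{49 + J}{J + 0} = \frac{49 + J}{J}$)
$\left(v - 633\right) + Z{\left(-111 \right)} = \left(-187350961 - 633\right) + \frac{49 - 111}{-111} = -187351594 - - \frac{62}{111} = -187351594 + \frac{62}{111} = - \frac{20796026872}{111}$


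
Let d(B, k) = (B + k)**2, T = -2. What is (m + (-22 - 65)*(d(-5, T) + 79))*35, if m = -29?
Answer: -390775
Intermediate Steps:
(m + (-22 - 65)*(d(-5, T) + 79))*35 = (-29 + (-22 - 65)*((-5 - 2)**2 + 79))*35 = (-29 - 87*((-7)**2 + 79))*35 = (-29 - 87*(49 + 79))*35 = (-29 - 87*128)*35 = (-29 - 11136)*35 = -11165*35 = -390775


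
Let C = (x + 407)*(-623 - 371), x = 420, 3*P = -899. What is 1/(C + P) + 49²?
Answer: 5923298210/2467013 ≈ 2401.0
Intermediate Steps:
P = -899/3 (P = (⅓)*(-899) = -899/3 ≈ -299.67)
C = -822038 (C = (420 + 407)*(-623 - 371) = 827*(-994) = -822038)
1/(C + P) + 49² = 1/(-822038 - 899/3) + 49² = 1/(-2467013/3) + 2401 = -3/2467013 + 2401 = 5923298210/2467013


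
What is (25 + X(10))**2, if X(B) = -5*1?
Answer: 400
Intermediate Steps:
X(B) = -5
(25 + X(10))**2 = (25 - 5)**2 = 20**2 = 400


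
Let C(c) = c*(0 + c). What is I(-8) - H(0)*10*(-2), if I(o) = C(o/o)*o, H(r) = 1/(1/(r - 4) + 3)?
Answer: -8/11 ≈ -0.72727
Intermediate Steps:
H(r) = 1/(3 + 1/(-4 + r)) (H(r) = 1/(1/(-4 + r) + 3) = 1/(3 + 1/(-4 + r)))
C(c) = c**2 (C(c) = c*c = c**2)
I(o) = o (I(o) = (o/o)**2*o = 1**2*o = 1*o = o)
I(-8) - H(0)*10*(-2) = -8 - ((-4 + 0)/(-11 + 3*0))*10*(-2) = -8 - (-4/(-11 + 0))*10*(-2) = -8 - (-4/(-11))*10*(-2) = -8 - -1/11*(-4)*10*(-2) = -8 - (4/11)*10*(-2) = -8 - 40*(-2)/11 = -8 - 1*(-80/11) = -8 + 80/11 = -8/11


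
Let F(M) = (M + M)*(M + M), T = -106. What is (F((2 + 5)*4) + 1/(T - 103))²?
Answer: 429579308929/43681 ≈ 9.8345e+6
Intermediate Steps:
F(M) = 4*M² (F(M) = (2*M)*(2*M) = 4*M²)
(F((2 + 5)*4) + 1/(T - 103))² = (4*((2 + 5)*4)² + 1/(-106 - 103))² = (4*(7*4)² + 1/(-209))² = (4*28² - 1/209)² = (4*784 - 1/209)² = (3136 - 1/209)² = (655423/209)² = 429579308929/43681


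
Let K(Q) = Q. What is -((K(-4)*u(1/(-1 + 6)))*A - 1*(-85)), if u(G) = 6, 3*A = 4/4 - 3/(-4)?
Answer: -71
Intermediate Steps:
A = 7/12 (A = (4/4 - 3/(-4))/3 = (4*(¼) - 3*(-¼))/3 = (1 + ¾)/3 = (⅓)*(7/4) = 7/12 ≈ 0.58333)
-((K(-4)*u(1/(-1 + 6)))*A - 1*(-85)) = -(-4*6*(7/12) - 1*(-85)) = -(-24*7/12 + 85) = -(-14 + 85) = -1*71 = -71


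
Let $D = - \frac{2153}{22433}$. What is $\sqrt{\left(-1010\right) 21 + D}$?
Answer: $\frac{i \sqrt{10673757859939}}{22433} \approx 145.64 i$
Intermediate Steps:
$D = - \frac{2153}{22433}$ ($D = \left(-2153\right) \frac{1}{22433} = - \frac{2153}{22433} \approx -0.095975$)
$\sqrt{\left(-1010\right) 21 + D} = \sqrt{\left(-1010\right) 21 - \frac{2153}{22433}} = \sqrt{-21210 - \frac{2153}{22433}} = \sqrt{- \frac{475806083}{22433}} = \frac{i \sqrt{10673757859939}}{22433}$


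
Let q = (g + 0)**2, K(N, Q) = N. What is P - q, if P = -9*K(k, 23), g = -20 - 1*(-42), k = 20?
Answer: -664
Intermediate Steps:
g = 22 (g = -20 + 42 = 22)
P = -180 (P = -9*20 = -180)
q = 484 (q = (22 + 0)**2 = 22**2 = 484)
P - q = -180 - 1*484 = -180 - 484 = -664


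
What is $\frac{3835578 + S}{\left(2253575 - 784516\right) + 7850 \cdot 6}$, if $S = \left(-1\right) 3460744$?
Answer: $\frac{374834}{1516159} \approx 0.24723$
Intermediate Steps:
$S = -3460744$
$\frac{3835578 + S}{\left(2253575 - 784516\right) + 7850 \cdot 6} = \frac{3835578 - 3460744}{\left(2253575 - 784516\right) + 7850 \cdot 6} = \frac{374834}{1469059 + 47100} = \frac{374834}{1516159}$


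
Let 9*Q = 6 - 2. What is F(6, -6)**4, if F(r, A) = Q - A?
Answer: 11316496/6561 ≈ 1724.8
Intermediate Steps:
Q = 4/9 (Q = (6 - 2)/9 = (1/9)*4 = 4/9 ≈ 0.44444)
F(r, A) = 4/9 - A
F(6, -6)**4 = (4/9 - 1*(-6))**4 = (4/9 + 6)**4 = (58/9)**4 = 11316496/6561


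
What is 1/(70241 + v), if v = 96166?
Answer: 1/166407 ≈ 6.0094e-6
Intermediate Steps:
1/(70241 + v) = 1/(70241 + 96166) = 1/166407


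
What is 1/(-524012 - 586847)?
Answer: -1/1110859 ≈ -9.0020e-7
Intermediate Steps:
1/(-524012 - 586847) = 1/(-1110859) = -1/1110859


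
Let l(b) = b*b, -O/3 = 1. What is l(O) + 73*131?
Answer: 9572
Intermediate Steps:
O = -3 (O = -3*1 = -3)
l(b) = b²
l(O) + 73*131 = (-3)² + 73*131 = 9 + 9563 = 9572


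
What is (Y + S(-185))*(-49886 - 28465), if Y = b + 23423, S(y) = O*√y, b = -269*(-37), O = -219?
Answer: -2615042976 + 17158869*I*√185 ≈ -2.615e+9 + 2.3339e+8*I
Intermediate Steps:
b = 9953
S(y) = -219*√y
Y = 33376 (Y = 9953 + 23423 = 33376)
(Y + S(-185))*(-49886 - 28465) = (33376 - 219*I*√185)*(-49886 - 28465) = (33376 - 219*I*√185)*(-78351) = -2615042976 + 17158869*I*√185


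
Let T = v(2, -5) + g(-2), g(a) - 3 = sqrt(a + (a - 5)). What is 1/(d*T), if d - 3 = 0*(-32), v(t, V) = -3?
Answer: -I/9 ≈ -0.11111*I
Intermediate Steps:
d = 3 (d = 3 + 0*(-32) = 3 + 0 = 3)
g(a) = 3 + sqrt(-5 + 2*a) (g(a) = 3 + sqrt(a + (a - 5)) = 3 + sqrt(a + (-5 + a)) = 3 + sqrt(-5 + 2*a))
T = 3*I (T = -3 + (3 + sqrt(-5 + 2*(-2))) = -3 + (3 + sqrt(-5 - 4)) = -3 + (3 + sqrt(-9)) = -3 + (3 + 3*I) = 3*I ≈ 3.0*I)
1/(d*T) = 1/(3*(3*I)) = 1/(9*I) = -I/9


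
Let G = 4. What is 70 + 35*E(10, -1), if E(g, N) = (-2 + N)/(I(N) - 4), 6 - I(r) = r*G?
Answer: 105/2 ≈ 52.500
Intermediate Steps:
I(r) = 6 - 4*r (I(r) = 6 - r*4 = 6 - 4*r)
E(g, N) = (-2 + N)/(2 - 4*N) (E(g, N) = (-2 + N)/((6 - 4*N) - 4) = (-2 + N)/(2 - 4*N))
70 + 35*E(10, -1) = 70 + 35*((2 - 1*(-1))/(2*(-1 + 2*(-1)))) = 70 + 35*((2 + 1)/(2*(-1 - 2))) = 70 + 35*((1/2)*3/(-3)) = 70 + 35*((1/2)*(-1/3)*3) = 70 + 35*(-1/2) = 70 - 35/2 = 105/2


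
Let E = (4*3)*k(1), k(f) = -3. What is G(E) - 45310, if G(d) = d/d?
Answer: -45309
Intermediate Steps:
E = -36 (E = (4*3)*(-3) = 12*(-3) = -36)
G(d) = 1
G(E) - 45310 = 1 - 45310 = -45309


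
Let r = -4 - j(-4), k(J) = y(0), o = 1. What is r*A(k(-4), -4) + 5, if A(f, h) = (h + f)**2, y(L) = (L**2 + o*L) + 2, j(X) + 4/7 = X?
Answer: 51/7 ≈ 7.2857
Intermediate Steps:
j(X) = -4/7 + X
y(L) = 2 + L + L**2 (y(L) = (L**2 + 1*L) + 2 = (L**2 + L) + 2 = (L + L**2) + 2 = 2 + L + L**2)
k(J) = 2 (k(J) = 2 + 0 + 0**2 = 2 + 0 + 0 = 2)
A(f, h) = (f + h)**2
r = 4/7 (r = -4 - (-4/7 - 4) = -4 - 1*(-32/7) = -4 + 32/7 = 4/7 ≈ 0.57143)
r*A(k(-4), -4) + 5 = 4*(2 - 4)**2/7 + 5 = (4/7)*(-2)**2 + 5 = (4/7)*4 + 5 = 16/7 + 5 = 51/7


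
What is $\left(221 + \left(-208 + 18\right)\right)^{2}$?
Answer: $961$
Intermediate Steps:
$\left(221 + \left(-208 + 18\right)\right)^{2} = \left(221 - 190\right)^{2} = 31^{2} = 961$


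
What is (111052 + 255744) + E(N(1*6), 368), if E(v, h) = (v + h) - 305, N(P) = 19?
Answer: 366878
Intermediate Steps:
E(v, h) = -305 + h + v (E(v, h) = (h + v) - 305 = -305 + h + v)
(111052 + 255744) + E(N(1*6), 368) = (111052 + 255744) + (-305 + 368 + 19) = 366796 + 82 = 366878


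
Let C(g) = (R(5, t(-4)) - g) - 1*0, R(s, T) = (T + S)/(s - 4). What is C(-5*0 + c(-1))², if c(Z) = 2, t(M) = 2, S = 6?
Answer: 36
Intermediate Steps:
R(s, T) = (6 + T)/(-4 + s) (R(s, T) = (T + 6)/(s - 4) = (6 + T)/(-4 + s))
C(g) = 8 - g (C(g) = ((6 + 2)/(-4 + 5) - g) - 1*0 = (8/1 - g) + 0 = (1*8 - g) + 0 = (8 - g) + 0 = 8 - g)
C(-5*0 + c(-1))² = (8 - (-5*0 + 2))² = (8 - (0 + 2))² = (8 - 1*2)² = (8 - 2)² = 6² = 36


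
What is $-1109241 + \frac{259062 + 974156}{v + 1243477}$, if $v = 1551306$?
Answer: $- \frac{3100086656485}{2794783} \approx -1.1092 \cdot 10^{6}$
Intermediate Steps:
$-1109241 + \frac{259062 + 974156}{v + 1243477} = -1109241 + \frac{259062 + 974156}{1551306 + 1243477} = -1109241 + \frac{1233218}{2794783} = - \frac{3100086656485}{2794783}$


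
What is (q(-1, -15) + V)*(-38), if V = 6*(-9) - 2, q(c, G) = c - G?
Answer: 1596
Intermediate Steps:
V = -56 (V = -54 - 2 = -56)
(q(-1, -15) + V)*(-38) = ((-1 - 1*(-15)) - 56)*(-38) = ((-1 + 15) - 56)*(-38) = (14 - 56)*(-38) = -42*(-38) = 1596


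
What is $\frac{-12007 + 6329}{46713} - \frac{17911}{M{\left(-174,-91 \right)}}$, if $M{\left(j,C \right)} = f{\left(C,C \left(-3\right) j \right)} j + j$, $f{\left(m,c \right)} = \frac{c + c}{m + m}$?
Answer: $\frac{106655729}{1416992142} \approx 0.075269$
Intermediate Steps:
$f{\left(m,c \right)} = \frac{c}{m}$ ($f{\left(m,c \right)} = \frac{2 c}{2 m} = 2 c \frac{1}{2 m} = \frac{c}{m}$)
$M{\left(j,C \right)} = j - 3 j^{2}$ ($M{\left(j,C \right)} = \frac{C \left(-3\right) j}{C} j + j = \frac{- 3 C j}{C} j + j = \frac{\left(-3\right) C j}{C} j + j = - 3 j j + j = - 3 j^{2} + j = j - 3 j^{2}$)
$\frac{-12007 + 6329}{46713} - \frac{17911}{M{\left(-174,-91 \right)}} = \frac{-12007 + 6329}{46713} - \frac{17911}{\left(-174\right) \left(1 - -522\right)} = \left(-5678\right) \frac{1}{46713} - \frac{17911}{\left(-174\right) \left(1 + 522\right)} = - \frac{5678}{46713} - \frac{17911}{\left(-174\right) 523} = - \frac{5678}{46713} - \frac{17911}{-91002} = - \frac{5678}{46713} - - \frac{17911}{91002} = - \frac{5678}{46713} + \frac{17911}{91002} = \frac{106655729}{1416992142}$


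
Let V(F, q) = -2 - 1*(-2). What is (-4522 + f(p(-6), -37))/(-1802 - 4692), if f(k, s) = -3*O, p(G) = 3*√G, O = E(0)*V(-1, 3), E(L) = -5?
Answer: 133/191 ≈ 0.69633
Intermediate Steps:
V(F, q) = 0 (V(F, q) = -2 + 2 = 0)
O = 0 (O = -5*0 = 0)
f(k, s) = 0 (f(k, s) = -3*0 = 0)
(-4522 + f(p(-6), -37))/(-1802 - 4692) = (-4522 + 0)/(-1802 - 4692) = -4522/(-6494) = -4522*(-1/6494) = 133/191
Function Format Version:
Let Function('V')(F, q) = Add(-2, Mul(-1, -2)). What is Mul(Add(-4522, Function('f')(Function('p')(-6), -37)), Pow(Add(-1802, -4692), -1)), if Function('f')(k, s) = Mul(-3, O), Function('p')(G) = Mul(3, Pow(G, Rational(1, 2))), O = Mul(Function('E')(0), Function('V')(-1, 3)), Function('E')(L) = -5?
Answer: Rational(133, 191) ≈ 0.69633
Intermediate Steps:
Function('V')(F, q) = 0 (Function('V')(F, q) = Add(-2, 2) = 0)
O = 0 (O = Mul(-5, 0) = 0)
Function('f')(k, s) = 0 (Function('f')(k, s) = Mul(-3, 0) = 0)
Mul(Add(-4522, Function('f')(Function('p')(-6), -37)), Pow(Add(-1802, -4692), -1)) = Mul(Add(-4522, 0), Pow(Add(-1802, -4692), -1)) = Mul(-4522, Pow(-6494, -1)) = Mul(-4522, Rational(-1, 6494)) = Rational(133, 191)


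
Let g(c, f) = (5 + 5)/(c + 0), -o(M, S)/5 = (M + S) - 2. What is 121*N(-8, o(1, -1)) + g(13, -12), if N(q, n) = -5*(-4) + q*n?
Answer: -94370/13 ≈ -7259.2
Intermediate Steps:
o(M, S) = 10 - 5*M - 5*S (o(M, S) = -5*((M + S) - 2) = -5*(-2 + M + S) = 10 - 5*M - 5*S)
g(c, f) = 10/c
N(q, n) = 20 + n*q
121*N(-8, o(1, -1)) + g(13, -12) = 121*(20 + (10 - 5*1 - 5*(-1))*(-8)) + 10/13 = 121*(20 + (10 - 5 + 5)*(-8)) + 10*(1/13) = 121*(20 + 10*(-8)) + 10/13 = 121*(20 - 80) + 10/13 = 121*(-60) + 10/13 = -7260 + 10/13 = -94370/13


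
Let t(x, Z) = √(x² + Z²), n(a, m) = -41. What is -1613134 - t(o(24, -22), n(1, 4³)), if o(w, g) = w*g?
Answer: -1613134 - √280465 ≈ -1.6137e+6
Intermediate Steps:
o(w, g) = g*w
t(x, Z) = √(Z² + x²)
-1613134 - t(o(24, -22), n(1, 4³)) = -1613134 - √((-41)² + (-22*24)²) = -1613134 - √(1681 + (-528)²) = -1613134 - √(1681 + 278784) = -1613134 - √280465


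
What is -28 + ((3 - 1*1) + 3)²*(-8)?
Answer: -228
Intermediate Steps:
-28 + ((3 - 1*1) + 3)²*(-8) = -28 + ((3 - 1) + 3)²*(-8) = -28 + (2 + 3)²*(-8) = -28 + 5²*(-8) = -28 + 25*(-8) = -28 - 200 = -228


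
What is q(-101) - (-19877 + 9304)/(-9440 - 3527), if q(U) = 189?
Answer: 2440190/12967 ≈ 188.18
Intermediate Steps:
q(-101) - (-19877 + 9304)/(-9440 - 3527) = 189 - (-19877 + 9304)/(-9440 - 3527) = 189 - (-10573)/(-12967) = 189 - (-10573)*(-1)/12967 = 189 - 1*10573/12967 = 189 - 10573/12967 = 2440190/12967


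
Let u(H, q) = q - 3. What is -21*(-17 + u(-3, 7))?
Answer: 273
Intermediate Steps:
u(H, q) = -3 + q
-21*(-17 + u(-3, 7)) = -21*(-17 + (-3 + 7)) = -21*(-17 + 4) = -21*(-13) = 273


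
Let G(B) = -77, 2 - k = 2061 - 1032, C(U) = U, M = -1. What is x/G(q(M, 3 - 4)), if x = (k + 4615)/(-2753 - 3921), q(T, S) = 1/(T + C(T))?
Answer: 1794/256949 ≈ 0.0069819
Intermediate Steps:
q(T, S) = 1/(2*T) (q(T, S) = 1/(T + T) = 1/(2*T))
k = -1027 (k = 2 - (2061 - 1032) = 2 - 1*1029 = 2 - 1029 = -1027)
x = -1794/3337 (x = (-1027 + 4615)/(-2753 - 3921) = 3588/(-6674) = 3588*(-1/6674) = -1794/3337 ≈ -0.53761)
x/G(q(M, 3 - 4)) = -1794/3337/(-77) = -1794/3337*(-1/77) = 1794/256949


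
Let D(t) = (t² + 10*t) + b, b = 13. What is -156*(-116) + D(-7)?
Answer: 18088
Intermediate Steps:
D(t) = 13 + t² + 10*t (D(t) = (t² + 10*t) + 13 = 13 + t² + 10*t)
-156*(-116) + D(-7) = -156*(-116) + (13 + (-7)² + 10*(-7)) = 18096 + (13 + 49 - 70) = 18096 - 8 = 18088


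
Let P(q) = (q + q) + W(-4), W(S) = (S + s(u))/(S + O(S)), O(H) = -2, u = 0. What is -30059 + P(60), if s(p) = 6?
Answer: -89818/3 ≈ -29939.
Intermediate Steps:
W(S) = (6 + S)/(-2 + S) (W(S) = (S + 6)/(S - 2) = (6 + S)/(-2 + S))
P(q) = -⅓ + 2*q (P(q) = (q + q) + (6 - 4)/(-2 - 4) = 2*q + 2/(-6) = 2*q - ⅙*2 = 2*q - ⅓ = -⅓ + 2*q)
-30059 + P(60) = -30059 + (-⅓ + 2*60) = -30059 + (-⅓ + 120) = -30059 + 359/3 = -89818/3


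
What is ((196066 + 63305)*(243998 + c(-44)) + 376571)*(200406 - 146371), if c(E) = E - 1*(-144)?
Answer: 3421081153328515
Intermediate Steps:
c(E) = 144 + E (c(E) = E + 144 = 144 + E)
((196066 + 63305)*(243998 + c(-44)) + 376571)*(200406 - 146371) = ((196066 + 63305)*(243998 + (144 - 44)) + 376571)*(200406 - 146371) = (259371*(243998 + 100) + 376571)*54035 = (259371*244098 + 376571)*54035 = (63311942358 + 376571)*54035 = 63312318929*54035 = 3421081153328515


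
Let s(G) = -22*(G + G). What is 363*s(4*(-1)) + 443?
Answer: 64331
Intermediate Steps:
s(G) = -44*G
363*s(4*(-1)) + 443 = 363*(-176*(-1)) + 443 = 363*(-44*(-4)) + 443 = 363*176 + 443 = 63888 + 443 = 64331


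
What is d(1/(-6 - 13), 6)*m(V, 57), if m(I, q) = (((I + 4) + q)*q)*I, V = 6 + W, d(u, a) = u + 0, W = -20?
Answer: 1974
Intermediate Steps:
d(u, a) = u
V = -14 (V = 6 - 20 = -14)
m(I, q) = I*q*(4 + I + q) (m(I, q) = (((4 + I) + q)*q)*I = ((4 + I + q)*q)*I = (q*(4 + I + q))*I = I*q*(4 + I + q))
d(1/(-6 - 13), 6)*m(V, 57) = (-14*57*(4 - 14 + 57))/(-6 - 13) = (-14*57*47)/(-19) = -1/19*(-37506) = 1974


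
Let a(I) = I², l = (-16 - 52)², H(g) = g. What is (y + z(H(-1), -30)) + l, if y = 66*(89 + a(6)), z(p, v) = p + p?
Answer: 12872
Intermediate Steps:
z(p, v) = 2*p
l = 4624 (l = (-68)² = 4624)
y = 8250 (y = 66*(89 + 6²) = 66*(89 + 36) = 66*125 = 8250)
(y + z(H(-1), -30)) + l = (8250 + 2*(-1)) + 4624 = (8250 - 2) + 4624 = 8248 + 4624 = 12872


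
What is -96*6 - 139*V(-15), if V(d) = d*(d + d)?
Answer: -63126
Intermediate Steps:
V(d) = 2*d² (V(d) = d*(2*d) = 2*d²)
-96*6 - 139*V(-15) = -96*6 - 278*(-15)² = -16*36 - 278*225 = -576 - 139*450 = -576 - 62550 = -63126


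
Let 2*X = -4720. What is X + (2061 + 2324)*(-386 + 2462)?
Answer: 9100900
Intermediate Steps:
X = -2360 (X = (½)*(-4720) = -2360)
X + (2061 + 2324)*(-386 + 2462) = -2360 + (2061 + 2324)*(-386 + 2462) = -2360 + 4385*2076 = -2360 + 9103260 = 9100900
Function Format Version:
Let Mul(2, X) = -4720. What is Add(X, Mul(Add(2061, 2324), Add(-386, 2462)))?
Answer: 9100900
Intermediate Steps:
X = -2360 (X = Mul(Rational(1, 2), -4720) = -2360)
Add(X, Mul(Add(2061, 2324), Add(-386, 2462))) = Add(-2360, Mul(Add(2061, 2324), Add(-386, 2462))) = Add(-2360, Mul(4385, 2076)) = Add(-2360, 9103260) = 9100900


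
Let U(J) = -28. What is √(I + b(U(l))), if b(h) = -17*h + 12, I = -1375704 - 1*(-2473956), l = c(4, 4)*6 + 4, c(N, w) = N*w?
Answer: 2*√274685 ≈ 1048.2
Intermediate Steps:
l = 100 (l = (4*4)*6 + 4 = 16*6 + 4 = 96 + 4 = 100)
I = 1098252 (I = -1375704 + 2473956 = 1098252)
b(h) = 12 - 17*h
√(I + b(U(l))) = √(1098252 + (12 - 17*(-28))) = √(1098252 + (12 + 476)) = √(1098252 + 488) = √1098740 = 2*√274685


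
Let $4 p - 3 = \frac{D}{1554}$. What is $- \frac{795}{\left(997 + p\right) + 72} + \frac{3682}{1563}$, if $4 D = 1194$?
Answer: $\frac{11173928486}{6929158809} \approx 1.6126$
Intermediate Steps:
$D = \frac{597}{2}$ ($D = \frac{1}{4} \cdot 1194 = \frac{597}{2} \approx 298.5$)
$p = \frac{3307}{4144}$ ($p = \frac{3}{4} + \frac{\frac{597}{2} \cdot \frac{1}{1554}}{4} = \frac{3}{4} + \frac{1}{4} \cdot \frac{199}{1036} = \frac{3}{4} + \frac{199}{4144} = \frac{3307}{4144} \approx 0.79802$)
$- \frac{795}{\left(997 + p\right) + 72} + \frac{3682}{1563} = - \frac{795}{\left(997 + \frac{3307}{4144}\right) + 72} + \frac{3682}{1563} = - \frac{795}{\frac{4134875}{4144} + 72} + 3682 \cdot \frac{1}{1563} = - \frac{795}{\frac{4433243}{4144}} + \frac{3682}{1563} = \left(-795\right) \frac{4144}{4433243} + \frac{3682}{1563} = - \frac{3294480}{4433243} + \frac{3682}{1563} = \frac{11173928486}{6929158809}$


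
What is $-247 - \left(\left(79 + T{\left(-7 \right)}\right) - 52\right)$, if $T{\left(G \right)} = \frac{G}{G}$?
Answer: $-275$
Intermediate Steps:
$T{\left(G \right)} = 1$
$-247 - \left(\left(79 + T{\left(-7 \right)}\right) - 52\right) = -247 - \left(\left(79 + 1\right) - 52\right) = -247 - \left(80 - 52\right) = -247 - 28 = -275$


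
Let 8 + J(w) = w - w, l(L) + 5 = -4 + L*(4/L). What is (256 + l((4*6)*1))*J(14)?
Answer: -2008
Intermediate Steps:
l(L) = -5 (l(L) = -5 + (-4 + L*(4/L)) = -5 + (-4 + 4) = -5 + 0 = -5)
J(w) = -8 (J(w) = -8 + (w - w) = -8 + 0 = -8)
(256 + l((4*6)*1))*J(14) = (256 - 5)*(-8) = 251*(-8) = -2008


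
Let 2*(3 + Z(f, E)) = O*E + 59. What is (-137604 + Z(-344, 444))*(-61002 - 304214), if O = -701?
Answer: 107081148592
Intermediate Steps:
Z(f, E) = 53/2 - 701*E/2 (Z(f, E) = -3 + (-701*E + 59)/2 = -3 + (59 - 701*E)/2 = -3 + (59/2 - 701*E/2) = 53/2 - 701*E/2)
(-137604 + Z(-344, 444))*(-61002 - 304214) = (-137604 + (53/2 - 701/2*444))*(-61002 - 304214) = (-137604 + (53/2 - 155622))*(-365216) = (-137604 - 311191/2)*(-365216) = -586399/2*(-365216) = 107081148592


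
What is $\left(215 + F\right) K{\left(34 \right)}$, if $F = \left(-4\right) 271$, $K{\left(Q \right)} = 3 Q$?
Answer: $-88638$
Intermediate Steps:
$F = -1084$
$\left(215 + F\right) K{\left(34 \right)} = \left(215 - 1084\right) 3 \cdot 34 = \left(-869\right) 102 = -88638$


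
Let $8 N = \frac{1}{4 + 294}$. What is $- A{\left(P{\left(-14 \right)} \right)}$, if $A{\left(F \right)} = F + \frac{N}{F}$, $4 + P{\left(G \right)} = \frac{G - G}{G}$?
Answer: $\frac{38145}{9536} \approx 4.0001$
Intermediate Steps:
$P{\left(G \right)} = -4$ ($P{\left(G \right)} = -4 + \frac{G - G}{G} = -4 + \frac{0}{G} = -4 + 0 = -4$)
$N = \frac{1}{2384}$ ($N = \frac{1}{8 \left(4 + 294\right)} = \frac{1}{8 \cdot 298} = \frac{1}{8} \cdot \frac{1}{298} = \frac{1}{2384} \approx 0.00041946$)
$A{\left(F \right)} = F + \frac{1}{2384 F}$
$- A{\left(P{\left(-14 \right)} \right)} = - (-4 + \frac{1}{2384 \left(-4\right)}) = - (-4 + \frac{1}{2384} \left(- \frac{1}{4}\right)) = - (-4 - \frac{1}{9536}) = \left(-1\right) \left(- \frac{38145}{9536}\right) = \frac{38145}{9536}$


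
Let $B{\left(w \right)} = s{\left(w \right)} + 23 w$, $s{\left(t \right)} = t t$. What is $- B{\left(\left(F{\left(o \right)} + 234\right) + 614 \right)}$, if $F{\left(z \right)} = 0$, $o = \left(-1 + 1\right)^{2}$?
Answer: $-738608$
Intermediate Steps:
$o = 0$ ($o = 0^{2} = 0$)
$s{\left(t \right)} = t^{2}$
$B{\left(w \right)} = w^{2} + 23 w$
$- B{\left(\left(F{\left(o \right)} + 234\right) + 614 \right)} = - \left(\left(0 + 234\right) + 614\right) \left(23 + \left(\left(0 + 234\right) + 614\right)\right) = - \left(234 + 614\right) \left(23 + \left(234 + 614\right)\right) = - 848 \left(23 + 848\right) = - 848 \cdot 871 = \left(-1\right) 738608 = -738608$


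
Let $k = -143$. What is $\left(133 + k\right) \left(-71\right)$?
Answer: $710$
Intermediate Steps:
$\left(133 + k\right) \left(-71\right) = \left(133 - 143\right) \left(-71\right) = \left(-10\right) \left(-71\right) = 710$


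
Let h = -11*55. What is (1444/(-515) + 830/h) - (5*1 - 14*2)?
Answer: 1173031/62315 ≈ 18.824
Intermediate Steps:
h = -605
(1444/(-515) + 830/h) - (5*1 - 14*2) = (1444/(-515) + 830/(-605)) - (5*1 - 14*2) = (1444*(-1/515) + 830*(-1/605)) - (5 - 28) = (-1444/515 - 166/121) - 1*(-23) = -260214/62315 + 23 = 1173031/62315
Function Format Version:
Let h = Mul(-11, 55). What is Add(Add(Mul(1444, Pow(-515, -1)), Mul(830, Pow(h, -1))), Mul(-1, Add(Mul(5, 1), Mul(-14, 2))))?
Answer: Rational(1173031, 62315) ≈ 18.824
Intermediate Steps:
h = -605
Add(Add(Mul(1444, Pow(-515, -1)), Mul(830, Pow(h, -1))), Mul(-1, Add(Mul(5, 1), Mul(-14, 2)))) = Add(Add(Mul(1444, Pow(-515, -1)), Mul(830, Pow(-605, -1))), Mul(-1, Add(Mul(5, 1), Mul(-14, 2)))) = Add(Add(Mul(1444, Rational(-1, 515)), Mul(830, Rational(-1, 605))), Mul(-1, Add(5, -28))) = Add(Add(Rational(-1444, 515), Rational(-166, 121)), Mul(-1, -23)) = Add(Rational(-260214, 62315), 23) = Rational(1173031, 62315)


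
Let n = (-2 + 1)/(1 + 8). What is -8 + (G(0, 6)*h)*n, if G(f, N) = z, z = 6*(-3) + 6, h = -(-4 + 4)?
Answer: -8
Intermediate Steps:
h = 0 (h = -1*0 = 0)
z = -12 (z = -18 + 6 = -12)
G(f, N) = -12
n = -⅑ (n = -1/9 = -1*⅑ = -⅑ ≈ -0.11111)
-8 + (G(0, 6)*h)*n = -8 - 12*0*(-⅑) = -8 + 0*(-⅑) = -8 + 0 = -8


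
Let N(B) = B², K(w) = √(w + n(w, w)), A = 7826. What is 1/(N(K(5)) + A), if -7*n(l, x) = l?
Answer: 7/54812 ≈ 0.00012771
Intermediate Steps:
n(l, x) = -l/7
K(w) = √42*√w/7 (K(w) = √(w - w/7) = √(6*w/7) = √42*√w/7)
1/(N(K(5)) + A) = 1/((√42*√5/7)² + 7826) = 1/((√210/7)² + 7826) = 1/(30/7 + 7826) = 1/(54812/7) = 7/54812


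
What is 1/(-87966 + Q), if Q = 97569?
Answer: 1/9603 ≈ 0.00010413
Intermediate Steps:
1/(-87966 + Q) = 1/(-87966 + 97569) = 1/9603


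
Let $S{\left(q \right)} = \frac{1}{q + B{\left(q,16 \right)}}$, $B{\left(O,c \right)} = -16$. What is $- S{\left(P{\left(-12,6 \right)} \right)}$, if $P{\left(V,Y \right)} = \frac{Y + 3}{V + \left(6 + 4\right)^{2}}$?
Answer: $\frac{88}{1399} \approx 0.062902$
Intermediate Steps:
$P{\left(V,Y \right)} = \frac{3 + Y}{100 + V}$ ($P{\left(V,Y \right)} = \frac{3 + Y}{V + 10^{2}} = \frac{3 + Y}{V + 100} = \frac{3 + Y}{100 + V}$)
$S{\left(q \right)} = \frac{1}{-16 + q}$ ($S{\left(q \right)} = \frac{1}{q - 16} = \frac{1}{-16 + q}$)
$- S{\left(P{\left(-12,6 \right)} \right)} = - \frac{1}{-16 + \frac{3 + 6}{100 - 12}} = - \frac{1}{-16 + \frac{1}{88} \cdot 9} = - \frac{1}{-16 + \frac{9}{88}} = - \frac{1}{- \frac{1399}{88}} = \left(-1\right) \left(- \frac{88}{1399}\right) = \frac{88}{1399}$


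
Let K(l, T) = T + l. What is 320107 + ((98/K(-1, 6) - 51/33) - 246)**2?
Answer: 1125500044/3025 ≈ 3.7207e+5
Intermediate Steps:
320107 + ((98/K(-1, 6) - 51/33) - 246)**2 = 320107 + ((98/(6 - 1) - 51/33) - 246)**2 = 320107 + ((98/5 - 51*1/33) - 246)**2 = 320107 + ((98*(1/5) - 17/11) - 246)**2 = 320107 + ((98/5 - 17/11) - 246)**2 = 320107 + (993/55 - 246)**2 = 320107 + (-12537/55)**2 = 320107 + 157176369/3025 = 1125500044/3025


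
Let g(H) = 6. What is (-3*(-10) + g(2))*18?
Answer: 648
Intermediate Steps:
(-3*(-10) + g(2))*18 = (-3*(-10) + 6)*18 = (30 + 6)*18 = 36*18 = 648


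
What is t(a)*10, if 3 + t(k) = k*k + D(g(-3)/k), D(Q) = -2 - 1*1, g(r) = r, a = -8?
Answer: 580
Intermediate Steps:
D(Q) = -3 (D(Q) = -2 - 1 = -3)
t(k) = -6 + k² (t(k) = -3 + (k*k - 3) = -3 + (k² - 3) = -3 + (-3 + k²) = -6 + k²)
t(a)*10 = (-6 + (-8)²)*10 = (-6 + 64)*10 = 58*10 = 580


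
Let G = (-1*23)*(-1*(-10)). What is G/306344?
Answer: -115/153172 ≈ -0.00075079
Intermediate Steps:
G = -230 (G = -23*10 = -230)
G/306344 = -230/306344 = -230*1/306344 = -115/153172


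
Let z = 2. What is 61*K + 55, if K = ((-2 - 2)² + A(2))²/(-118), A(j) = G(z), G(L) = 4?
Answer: -8955/59 ≈ -151.78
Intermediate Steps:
A(j) = 4
K = -200/59 (K = ((-2 - 2)² + 4)²/(-118) = ((-4)² + 4)²*(-1/118) = (16 + 4)²*(-1/118) = 20²*(-1/118) = 400*(-1/118) = -200/59 ≈ -3.3898)
61*K + 55 = 61*(-200/59) + 55 = -12200/59 + 55 = -8955/59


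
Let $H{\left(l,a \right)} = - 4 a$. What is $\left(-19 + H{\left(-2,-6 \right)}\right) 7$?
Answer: $35$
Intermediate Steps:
$\left(-19 + H{\left(-2,-6 \right)}\right) 7 = \left(-19 - -24\right) 7 = \left(-19 + 24\right) 7 = 5 \cdot 7 = 35$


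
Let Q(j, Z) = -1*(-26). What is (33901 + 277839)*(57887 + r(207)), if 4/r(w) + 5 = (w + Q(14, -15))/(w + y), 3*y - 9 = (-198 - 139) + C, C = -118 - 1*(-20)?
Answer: 415030684640/23 ≈ 1.8045e+10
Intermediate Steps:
C = -98 (C = -118 + 20 = -98)
Q(j, Z) = 26
y = -142 (y = 3 + ((-198 - 139) - 98)/3 = 3 + (-337 - 98)/3 = 3 + (⅓)*(-435) = 3 - 145 = -142)
r(w) = 4/(-5 + (26 + w)/(-142 + w)) (r(w) = 4/(-5 + (w + 26)/(w - 142)) = 4/(-5 + (26 + w)/(-142 + w)))
(33901 + 277839)*(57887 + r(207)) = (33901 + 277839)*(57887 + (142 - 1*207)/(-184 + 207)) = 311740*(57887 + (142 - 207)/23) = 311740*(57887 + (1/23)*(-65)) = 311740*(57887 - 65/23) = 311740*(1331336/23) = 415030684640/23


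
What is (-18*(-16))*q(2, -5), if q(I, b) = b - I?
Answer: -2016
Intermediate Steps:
(-18*(-16))*q(2, -5) = (-18*(-16))*(-5 - 1*2) = 288*(-5 - 2) = 288*(-7) = -2016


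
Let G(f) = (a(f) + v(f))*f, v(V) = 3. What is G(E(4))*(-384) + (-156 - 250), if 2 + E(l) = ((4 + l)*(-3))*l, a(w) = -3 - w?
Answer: 3687530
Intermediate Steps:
E(l) = -2 + l*(-12 - 3*l) (E(l) = -2 + ((4 + l)*(-3))*l = -2 + (-12 - 3*l)*l = -2 + l*(-12 - 3*l))
G(f) = -f² (G(f) = ((-3 - f) + 3)*f = (-f)*f = -f²)
G(E(4))*(-384) + (-156 - 250) = -(-2 - 12*4 - 3*4²)²*(-384) + (-156 - 250) = -(-2 - 48 - 3*16)²*(-384) - 406 = -(-2 - 48 - 48)²*(-384) - 406 = -1*(-98)²*(-384) - 406 = -1*9604*(-384) - 406 = -9604*(-384) - 406 = 3687936 - 406 = 3687530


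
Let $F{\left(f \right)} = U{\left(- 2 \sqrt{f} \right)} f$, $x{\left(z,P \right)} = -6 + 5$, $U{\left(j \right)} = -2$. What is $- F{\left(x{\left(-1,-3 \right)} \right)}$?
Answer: $-2$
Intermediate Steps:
$x{\left(z,P \right)} = -1$
$F{\left(f \right)} = - 2 f$
$- F{\left(x{\left(-1,-3 \right)} \right)} = - \left(-2\right) \left(-1\right) = \left(-1\right) 2 = -2$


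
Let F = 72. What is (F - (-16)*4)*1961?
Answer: 266696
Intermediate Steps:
(F - (-16)*4)*1961 = (72 - (-16)*4)*1961 = (72 - 1*(-64))*1961 = (72 + 64)*1961 = 136*1961 = 266696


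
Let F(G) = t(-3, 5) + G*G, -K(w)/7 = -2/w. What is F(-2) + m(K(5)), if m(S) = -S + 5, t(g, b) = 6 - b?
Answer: 36/5 ≈ 7.2000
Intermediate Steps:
K(w) = 14/w (K(w) = -(-14)/w = 14/w)
F(G) = 1 + G**2 (F(G) = (6 - 1*5) + G*G = (6 - 5) + G**2 = 1 + G**2)
m(S) = 5 - S
F(-2) + m(K(5)) = (1 + (-2)**2) + (5 - 14/5) = (1 + 4) + (5 - 14/5) = 5 + (5 - 1*14/5) = 5 + (5 - 14/5) = 5 + 11/5 = 36/5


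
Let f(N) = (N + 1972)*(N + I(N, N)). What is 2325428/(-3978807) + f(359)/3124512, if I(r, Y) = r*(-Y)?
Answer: -9517903614335/98665319184 ≈ -96.467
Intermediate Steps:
I(r, Y) = -Y*r
f(N) = (1972 + N)*(N - N²) (f(N) = (N + 1972)*(N - N*N) = (1972 + N)*(N - N²))
2325428/(-3978807) + f(359)/3124512 = 2325428/(-3978807) + (359*(1972 - 1*359² - 1971*359))/3124512 = 2325428*(-1/3978807) + (359*(1972 - 1*128881 - 707589))*(1/3124512) = -332204/568401 + (359*(1972 - 128881 - 707589))*(1/3124512) = -332204/568401 + (359*(-834498))*(1/3124512) = -332204/568401 - 299584782*1/3124512 = -332204/568401 - 16643599/173584 = -9517903614335/98665319184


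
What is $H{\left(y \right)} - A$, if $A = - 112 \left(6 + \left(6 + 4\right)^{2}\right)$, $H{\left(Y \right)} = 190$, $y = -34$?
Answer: $12062$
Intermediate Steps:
$A = -11872$ ($A = - 112 \left(6 + 10^{2}\right) = - 112 \left(6 + 100\right) = \left(-112\right) 106 = -11872$)
$H{\left(y \right)} - A = 190 - -11872 = 190 + 11872 = 12062$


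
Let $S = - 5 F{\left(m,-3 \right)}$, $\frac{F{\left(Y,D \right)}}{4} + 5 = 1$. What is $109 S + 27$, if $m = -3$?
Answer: $8747$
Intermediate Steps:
$F{\left(Y,D \right)} = -16$ ($F{\left(Y,D \right)} = -20 + 4 \cdot 1 = -20 + 4 = -16$)
$S = 80$ ($S = \left(-5\right) \left(-16\right) = 80$)
$109 S + 27 = 109 \cdot 80 + 27 = 8720 + 27 = 8747$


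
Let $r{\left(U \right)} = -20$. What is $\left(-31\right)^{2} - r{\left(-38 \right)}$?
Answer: $981$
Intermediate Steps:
$\left(-31\right)^{2} - r{\left(-38 \right)} = \left(-31\right)^{2} - -20 = 961 + 20 = 981$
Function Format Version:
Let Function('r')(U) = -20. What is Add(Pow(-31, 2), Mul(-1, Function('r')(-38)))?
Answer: 981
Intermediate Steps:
Add(Pow(-31, 2), Mul(-1, Function('r')(-38))) = Add(Pow(-31, 2), Mul(-1, -20)) = Add(961, 20) = 981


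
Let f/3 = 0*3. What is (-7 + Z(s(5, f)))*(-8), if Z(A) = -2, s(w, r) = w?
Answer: 72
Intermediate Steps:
f = 0 (f = 3*(0*3) = 3*0 = 0)
(-7 + Z(s(5, f)))*(-8) = (-7 - 2)*(-8) = -9*(-8) = 72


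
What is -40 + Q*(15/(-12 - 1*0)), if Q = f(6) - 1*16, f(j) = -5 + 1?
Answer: -15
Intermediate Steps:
f(j) = -4
Q = -20 (Q = -4 - 1*16 = -4 - 16 = -20)
-40 + Q*(15/(-12 - 1*0)) = -40 - 300/(-12 - 1*0) = -40 - 300/(-12 + 0) = -40 - 300/(-12) = -40 - 300*(-1)/12 = -40 - 20*(-5/4) = -40 + 25 = -15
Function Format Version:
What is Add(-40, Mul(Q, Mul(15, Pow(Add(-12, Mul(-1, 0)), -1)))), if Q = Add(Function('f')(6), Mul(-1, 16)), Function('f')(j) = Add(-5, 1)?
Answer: -15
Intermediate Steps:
Function('f')(j) = -4
Q = -20 (Q = Add(-4, Mul(-1, 16)) = Add(-4, -16) = -20)
Add(-40, Mul(Q, Mul(15, Pow(Add(-12, Mul(-1, 0)), -1)))) = Add(-40, Mul(-20, Mul(15, Pow(Add(-12, Mul(-1, 0)), -1)))) = Add(-40, Mul(-20, Mul(15, Pow(Add(-12, 0), -1)))) = Add(-40, Mul(-20, Mul(15, Pow(-12, -1)))) = Add(-40, Mul(-20, Mul(15, Rational(-1, 12)))) = Add(-40, Mul(-20, Rational(-5, 4))) = Add(-40, 25) = -15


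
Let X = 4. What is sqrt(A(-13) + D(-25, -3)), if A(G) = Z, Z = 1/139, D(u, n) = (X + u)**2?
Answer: 10*sqrt(85207)/139 ≈ 21.000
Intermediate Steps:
D(u, n) = (4 + u)**2
Z = 1/139 ≈ 0.0071942
A(G) = 1/139
sqrt(A(-13) + D(-25, -3)) = sqrt(1/139 + (4 - 25)**2) = sqrt(1/139 + (-21)**2) = sqrt(1/139 + 441) = sqrt(61300/139) = 10*sqrt(85207)/139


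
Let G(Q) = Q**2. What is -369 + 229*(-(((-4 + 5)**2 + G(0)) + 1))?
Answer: -827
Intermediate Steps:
-369 + 229*(-(((-4 + 5)**2 + G(0)) + 1)) = -369 + 229*(-(((-4 + 5)**2 + 0**2) + 1)) = -369 + 229*(-((1**2 + 0) + 1)) = -369 + 229*(-((1 + 0) + 1)) = -369 + 229*(-(1 + 1)) = -369 + 229*(-1*2) = -369 + 229*(-2) = -369 - 458 = -827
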